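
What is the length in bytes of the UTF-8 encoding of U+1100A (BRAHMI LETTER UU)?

4

U+1100A = 0x1100A. UTF-8 uses 1 byte below 0x80, 2 below 0x800, 3 below 0x10000, 4 up to 0x10FFFF. 0x1100A is in U+10000–U+10FFFF → 4 bytes.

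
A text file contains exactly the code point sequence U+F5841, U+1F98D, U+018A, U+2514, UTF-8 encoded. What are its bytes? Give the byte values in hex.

U+F5841: 4-byte form → F3 B5 A1 81.
U+1F98D: 4-byte form → F0 9F A6 8D.
U+018A: 2-byte form → C6 8A.
U+2514: 3-byte form → E2 94 94.
Concatenated (13 bytes): F3 B5 A1 81 F0 9F A6 8D C6 8A E2 94 94.

F3 B5 A1 81 F0 9F A6 8D C6 8A E2 94 94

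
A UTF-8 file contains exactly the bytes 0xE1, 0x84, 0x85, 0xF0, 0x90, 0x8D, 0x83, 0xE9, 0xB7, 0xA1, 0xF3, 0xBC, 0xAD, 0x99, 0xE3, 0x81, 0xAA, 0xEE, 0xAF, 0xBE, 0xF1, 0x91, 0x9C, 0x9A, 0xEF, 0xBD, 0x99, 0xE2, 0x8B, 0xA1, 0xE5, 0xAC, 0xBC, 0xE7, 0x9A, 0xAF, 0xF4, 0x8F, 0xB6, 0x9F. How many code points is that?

Byte at offset 0: 0xE1 = 11100001 → 3-byte char (#1). Advance 3.
Byte at offset 3: 0xF0 = 11110000 → 4-byte char (#2). Advance 4.
Byte at offset 7: 0xE9 = 11101001 → 3-byte char (#3). Advance 3.
Byte at offset 10: 0xF3 = 11110011 → 4-byte char (#4). Advance 4.
Byte at offset 14: 0xE3 = 11100011 → 3-byte char (#5). Advance 3.
Byte at offset 17: 0xEE = 11101110 → 3-byte char (#6). Advance 3.
Byte at offset 20: 0xF1 = 11110001 → 4-byte char (#7). Advance 4.
Byte at offset 24: 0xEF = 11101111 → 3-byte char (#8). Advance 3.
Byte at offset 27: 0xE2 = 11100010 → 3-byte char (#9). Advance 3.
Byte at offset 30: 0xE5 = 11100101 → 3-byte char (#10). Advance 3.
Byte at offset 33: 0xE7 = 11100111 → 3-byte char (#11). Advance 3.
Byte at offset 36: 0xF4 = 11110100 → 4-byte char (#12). Advance 4.
Reached end at offset 40 after 12 code points.

12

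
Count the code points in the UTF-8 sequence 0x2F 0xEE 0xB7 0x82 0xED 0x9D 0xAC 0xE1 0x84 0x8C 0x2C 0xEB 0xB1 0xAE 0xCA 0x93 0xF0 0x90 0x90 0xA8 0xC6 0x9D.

9

Byte at offset 0: 0x2F = 00101111 → 1-byte char (#1). Advance 1.
Byte at offset 1: 0xEE = 11101110 → 3-byte char (#2). Advance 3.
Byte at offset 4: 0xED = 11101101 → 3-byte char (#3). Advance 3.
Byte at offset 7: 0xE1 = 11100001 → 3-byte char (#4). Advance 3.
Byte at offset 10: 0x2C = 00101100 → 1-byte char (#5). Advance 1.
Byte at offset 11: 0xEB = 11101011 → 3-byte char (#6). Advance 3.
Byte at offset 14: 0xCA = 11001010 → 2-byte char (#7). Advance 2.
Byte at offset 16: 0xF0 = 11110000 → 4-byte char (#8). Advance 4.
Byte at offset 20: 0xC6 = 11000110 → 2-byte char (#9). Advance 2.
Reached end at offset 22 after 9 code points.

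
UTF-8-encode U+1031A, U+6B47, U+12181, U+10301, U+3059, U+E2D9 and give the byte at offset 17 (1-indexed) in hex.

1-indexed offset 17 is 0-indexed offset 16.
U+1031A → 4-byte form F0 90 8C 9A at offsets 0–3.
U+6B47 → 3-byte form E6 AD 87 at offsets 4–6.
U+12181 → 4-byte form F0 92 86 81 at offsets 7–10.
U+10301 → 4-byte form F0 90 8C 81 at offsets 11–14.
U+3059 → 3-byte form E3 81 99 at offsets 15–17.
Offset 16 falls in char 5's range; it's byte 2 of E3 81 99 = 0x81.

0x81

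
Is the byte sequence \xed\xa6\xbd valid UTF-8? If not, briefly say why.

invalid (encodes a surrogate (U+D800–U+DFFF))

Structurally a 3-byte sequence; payload = 0xD9BD.
But 0xD9BD is in U+D800–U+DFFF, the surrogate range. Surrogates are not Unicode scalar values and are forbidden in UTF-8.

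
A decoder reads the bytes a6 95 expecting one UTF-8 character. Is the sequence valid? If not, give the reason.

invalid (continuation byte with no leading byte)

Byte 0xA6 = 10100110 has the form 10xxxxxx — a continuation byte — but there is no preceding leading byte.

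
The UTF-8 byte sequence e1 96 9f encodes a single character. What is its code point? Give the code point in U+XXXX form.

Leading byte 0xE1 = 11100001 matches 1110xxxx → 3-byte sequence.
Byte 1: 0xE1 = 11100001, payload 0001 (4 bits).
Byte 2: 0x96 = 10010110 (10xxxxxx ✓), payload 010110.
Byte 3: 0x9F = 10011111 (10xxxxxx ✓), payload 011111.
Concatenate: 0001010110011111 = 0x159F (16 bits → U+159F).

U+159F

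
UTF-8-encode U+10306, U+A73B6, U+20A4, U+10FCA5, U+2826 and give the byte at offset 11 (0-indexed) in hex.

U+10306 → 4-byte form F0 90 8C 86 at offsets 0–3.
U+A73B6 → 4-byte form F2 A7 8E B6 at offsets 4–7.
U+20A4 → 3-byte form E2 82 A4 at offsets 8–10.
U+10FCA5 → 4-byte form F4 8F B2 A5 at offsets 11–14.
Offset 11 falls in char 4's range; it's byte 1 of F4 8F B2 A5 = 0xF4.

0xF4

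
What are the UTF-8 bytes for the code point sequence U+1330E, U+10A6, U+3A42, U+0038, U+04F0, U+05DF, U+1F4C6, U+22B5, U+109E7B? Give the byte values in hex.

F0 93 8C 8E E1 82 A6 E3 A9 82 38 D3 B0 D7 9F F0 9F 93 86 E2 8A B5 F4 89 B9 BB

U+1330E: 4-byte form → F0 93 8C 8E.
U+10A6: 3-byte form → E1 82 A6.
U+3A42: 3-byte form → E3 A9 82.
U+0038: 1-byte form → 38.
U+04F0: 2-byte form → D3 B0.
U+05DF: 2-byte form → D7 9F.
U+1F4C6: 4-byte form → F0 9F 93 86.
U+22B5: 3-byte form → E2 8A B5.
U+109E7B: 4-byte form → F4 89 B9 BB.
Concatenated (26 bytes): F0 93 8C 8E E1 82 A6 E3 A9 82 38 D3 B0 D7 9F F0 9F 93 86 E2 8A B5 F4 89 B9 BB.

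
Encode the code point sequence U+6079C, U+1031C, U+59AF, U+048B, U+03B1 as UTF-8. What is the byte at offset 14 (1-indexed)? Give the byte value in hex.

1-indexed offset 14 is 0-indexed offset 13.
U+6079C → 4-byte form F1 A0 9E 9C at offsets 0–3.
U+1031C → 4-byte form F0 90 8C 9C at offsets 4–7.
U+59AF → 3-byte form E5 A6 AF at offsets 8–10.
U+048B → 2-byte form D2 8B at offsets 11–12.
U+03B1 → 2-byte form CE B1 at offsets 13–14.
Offset 13 falls in char 5's range; it's byte 1 of CE B1 = 0xCE.

0xCE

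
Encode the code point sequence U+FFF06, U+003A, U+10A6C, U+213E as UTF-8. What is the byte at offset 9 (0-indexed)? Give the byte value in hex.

U+FFF06 → 4-byte form F3 BF BC 86 at offsets 0–3.
U+003A → 1-byte form 3A at offsets 4–4.
U+10A6C → 4-byte form F0 90 A9 AC at offsets 5–8.
U+213E → 3-byte form E2 84 BE at offsets 9–11.
Offset 9 falls in char 4's range; it's byte 1 of E2 84 BE = 0xE2.

0xE2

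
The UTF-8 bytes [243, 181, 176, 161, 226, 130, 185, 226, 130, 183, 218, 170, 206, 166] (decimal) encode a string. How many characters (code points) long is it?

5

Byte at offset 0: 0xF3 = 11110011 → 4-byte char (#1). Advance 4.
Byte at offset 4: 0xE2 = 11100010 → 3-byte char (#2). Advance 3.
Byte at offset 7: 0xE2 = 11100010 → 3-byte char (#3). Advance 3.
Byte at offset 10: 0xDA = 11011010 → 2-byte char (#4). Advance 2.
Byte at offset 12: 0xCE = 11001110 → 2-byte char (#5). Advance 2.
Reached end at offset 14 after 5 code points.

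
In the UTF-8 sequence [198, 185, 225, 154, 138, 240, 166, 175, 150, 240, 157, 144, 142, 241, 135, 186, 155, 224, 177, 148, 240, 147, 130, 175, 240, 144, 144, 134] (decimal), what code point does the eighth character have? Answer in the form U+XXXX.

Offset 0: leading byte 0xC6 = 11000110 → 2-byte char #1 = C6 B9.
Offset 2: leading byte 0xE1 = 11100001 → 3-byte char #2 = E1 9A 8A.
Offset 5: leading byte 0xF0 = 11110000 → 4-byte char #3 = F0 A6 AF 96.
Offset 9: leading byte 0xF0 = 11110000 → 4-byte char #4 = F0 9D 90 8E.
Offset 13: leading byte 0xF1 = 11110001 → 4-byte char #5 = F1 87 BA 9B.
Offset 17: leading byte 0xE0 = 11100000 → 3-byte char #6 = E0 B1 94.
Offset 20: leading byte 0xF0 = 11110000 → 4-byte char #7 = F0 93 82 AF.
Offset 24: leading byte 0xF0 = 11110000 → 4-byte char #8 = F0 90 90 86.
Leading byte 0xF0 = 11110000 matches 11110xxx → 4-byte sequence.
Byte 1: 0xF0 = 11110000, payload 000 (3 bits).
Byte 2: 0x90 = 10010000 (10xxxxxx ✓), payload 010000.
Byte 3: 0x90 = 10010000 (10xxxxxx ✓), payload 010000.
Byte 4: 0x86 = 10000110 (10xxxxxx ✓), payload 000110.
Concatenate: 000010000010000000110 = 0x10406 (21 bits → U+10406).

U+10406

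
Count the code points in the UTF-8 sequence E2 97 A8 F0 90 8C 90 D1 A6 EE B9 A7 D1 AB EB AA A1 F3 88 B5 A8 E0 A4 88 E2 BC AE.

Byte at offset 0: 0xE2 = 11100010 → 3-byte char (#1). Advance 3.
Byte at offset 3: 0xF0 = 11110000 → 4-byte char (#2). Advance 4.
Byte at offset 7: 0xD1 = 11010001 → 2-byte char (#3). Advance 2.
Byte at offset 9: 0xEE = 11101110 → 3-byte char (#4). Advance 3.
Byte at offset 12: 0xD1 = 11010001 → 2-byte char (#5). Advance 2.
Byte at offset 14: 0xEB = 11101011 → 3-byte char (#6). Advance 3.
Byte at offset 17: 0xF3 = 11110011 → 4-byte char (#7). Advance 4.
Byte at offset 21: 0xE0 = 11100000 → 3-byte char (#8). Advance 3.
Byte at offset 24: 0xE2 = 11100010 → 3-byte char (#9). Advance 3.
Reached end at offset 27 after 9 code points.

9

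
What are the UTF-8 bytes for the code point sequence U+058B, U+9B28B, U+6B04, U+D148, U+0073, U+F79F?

D6 8B F2 9B 8A 8B E6 AC 84 ED 85 88 73 EF 9E 9F

U+058B: 2-byte form → D6 8B.
U+9B28B: 4-byte form → F2 9B 8A 8B.
U+6B04: 3-byte form → E6 AC 84.
U+D148: 3-byte form → ED 85 88.
U+0073: 1-byte form → 73.
U+F79F: 3-byte form → EF 9E 9F.
Concatenated (16 bytes): D6 8B F2 9B 8A 8B E6 AC 84 ED 85 88 73 EF 9E 9F.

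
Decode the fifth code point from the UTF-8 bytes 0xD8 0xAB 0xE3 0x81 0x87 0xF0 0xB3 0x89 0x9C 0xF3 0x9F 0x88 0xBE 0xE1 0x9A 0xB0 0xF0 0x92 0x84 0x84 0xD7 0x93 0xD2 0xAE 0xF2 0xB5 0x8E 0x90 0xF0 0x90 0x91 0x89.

Offset 0: leading byte 0xD8 = 11011000 → 2-byte char #1 = D8 AB.
Offset 2: leading byte 0xE3 = 11100011 → 3-byte char #2 = E3 81 87.
Offset 5: leading byte 0xF0 = 11110000 → 4-byte char #3 = F0 B3 89 9C.
Offset 9: leading byte 0xF3 = 11110011 → 4-byte char #4 = F3 9F 88 BE.
Offset 13: leading byte 0xE1 = 11100001 → 3-byte char #5 = E1 9A B0.
Leading byte 0xE1 = 11100001 matches 1110xxxx → 3-byte sequence.
Byte 1: 0xE1 = 11100001, payload 0001 (4 bits).
Byte 2: 0x9A = 10011010 (10xxxxxx ✓), payload 011010.
Byte 3: 0xB0 = 10110000 (10xxxxxx ✓), payload 110000.
Concatenate: 0001011010110000 = 0x16B0 (16 bits → U+16B0).

U+16B0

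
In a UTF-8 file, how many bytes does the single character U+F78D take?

U+F78D = 0xF78D. UTF-8 uses 1 byte below 0x80, 2 below 0x800, 3 below 0x10000, 4 up to 0x10FFFF. 0xF78D is in U+0800–U+FFFF → 3 bytes.

3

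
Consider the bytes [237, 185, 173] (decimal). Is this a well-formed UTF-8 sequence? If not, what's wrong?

invalid (encodes a surrogate (U+D800–U+DFFF))

Structurally a 3-byte sequence; payload = 0xDE6D.
But 0xDE6D is in U+D800–U+DFFF, the surrogate range. Surrogates are not Unicode scalar values and are forbidden in UTF-8.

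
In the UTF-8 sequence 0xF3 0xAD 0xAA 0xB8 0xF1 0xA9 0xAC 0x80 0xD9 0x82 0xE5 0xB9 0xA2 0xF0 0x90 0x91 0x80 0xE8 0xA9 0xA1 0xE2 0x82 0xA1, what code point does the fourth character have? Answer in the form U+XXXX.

U+5E62

Offset 0: leading byte 0xF3 = 11110011 → 4-byte char #1 = F3 AD AA B8.
Offset 4: leading byte 0xF1 = 11110001 → 4-byte char #2 = F1 A9 AC 80.
Offset 8: leading byte 0xD9 = 11011001 → 2-byte char #3 = D9 82.
Offset 10: leading byte 0xE5 = 11100101 → 3-byte char #4 = E5 B9 A2.
Leading byte 0xE5 = 11100101 matches 1110xxxx → 3-byte sequence.
Byte 1: 0xE5 = 11100101, payload 0101 (4 bits).
Byte 2: 0xB9 = 10111001 (10xxxxxx ✓), payload 111001.
Byte 3: 0xA2 = 10100010 (10xxxxxx ✓), payload 100010.
Concatenate: 0101111001100010 = 0x5E62 (16 bits → U+5E62).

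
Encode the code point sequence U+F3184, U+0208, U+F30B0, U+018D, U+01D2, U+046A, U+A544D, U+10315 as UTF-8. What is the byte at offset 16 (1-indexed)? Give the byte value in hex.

0xAA

1-indexed offset 16 is 0-indexed offset 15.
U+F3184 → 4-byte form F3 B3 86 84 at offsets 0–3.
U+0208 → 2-byte form C8 88 at offsets 4–5.
U+F30B0 → 4-byte form F3 B3 82 B0 at offsets 6–9.
U+018D → 2-byte form C6 8D at offsets 10–11.
U+01D2 → 2-byte form C7 92 at offsets 12–13.
U+046A → 2-byte form D1 AA at offsets 14–15.
Offset 15 falls in char 6's range; it's byte 2 of D1 AA = 0xAA.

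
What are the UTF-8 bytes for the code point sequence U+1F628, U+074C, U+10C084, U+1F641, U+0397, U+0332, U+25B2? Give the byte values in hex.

U+1F628: 4-byte form → F0 9F 98 A8.
U+074C: 2-byte form → DD 8C.
U+10C084: 4-byte form → F4 8C 82 84.
U+1F641: 4-byte form → F0 9F 99 81.
U+0397: 2-byte form → CE 97.
U+0332: 2-byte form → CC B2.
U+25B2: 3-byte form → E2 96 B2.
Concatenated (21 bytes): F0 9F 98 A8 DD 8C F4 8C 82 84 F0 9F 99 81 CE 97 CC B2 E2 96 B2.

F0 9F 98 A8 DD 8C F4 8C 82 84 F0 9F 99 81 CE 97 CC B2 E2 96 B2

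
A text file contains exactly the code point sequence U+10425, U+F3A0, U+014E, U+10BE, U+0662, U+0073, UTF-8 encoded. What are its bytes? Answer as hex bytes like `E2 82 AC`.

F0 90 90 A5 EF 8E A0 C5 8E E1 82 BE D9 A2 73

U+10425: 4-byte form → F0 90 90 A5.
U+F3A0: 3-byte form → EF 8E A0.
U+014E: 2-byte form → C5 8E.
U+10BE: 3-byte form → E1 82 BE.
U+0662: 2-byte form → D9 A2.
U+0073: 1-byte form → 73.
Concatenated (15 bytes): F0 90 90 A5 EF 8E A0 C5 8E E1 82 BE D9 A2 73.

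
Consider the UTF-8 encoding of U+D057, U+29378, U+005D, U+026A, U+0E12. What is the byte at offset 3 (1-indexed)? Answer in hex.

0x97

1-indexed offset 3 is 0-indexed offset 2.
U+D057 → 3-byte form ED 81 97 at offsets 0–2.
Offset 2 falls in char 1's range; it's byte 3 of ED 81 97 = 0x97.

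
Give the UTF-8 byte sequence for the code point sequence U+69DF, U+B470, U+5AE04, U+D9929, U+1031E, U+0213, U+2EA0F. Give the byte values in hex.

E6 A7 9F EB 91 B0 F1 9A B8 84 F3 99 A4 A9 F0 90 8C 9E C8 93 F0 AE A8 8F

U+69DF: 3-byte form → E6 A7 9F.
U+B470: 3-byte form → EB 91 B0.
U+5AE04: 4-byte form → F1 9A B8 84.
U+D9929: 4-byte form → F3 99 A4 A9.
U+1031E: 4-byte form → F0 90 8C 9E.
U+0213: 2-byte form → C8 93.
U+2EA0F: 4-byte form → F0 AE A8 8F.
Concatenated (24 bytes): E6 A7 9F EB 91 B0 F1 9A B8 84 F3 99 A4 A9 F0 90 8C 9E C8 93 F0 AE A8 8F.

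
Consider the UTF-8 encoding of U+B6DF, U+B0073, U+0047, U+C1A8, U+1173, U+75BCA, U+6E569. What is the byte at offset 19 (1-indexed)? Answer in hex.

1-indexed offset 19 is 0-indexed offset 18.
U+B6DF → 3-byte form EB 9B 9F at offsets 0–2.
U+B0073 → 4-byte form F2 B0 81 B3 at offsets 3–6.
U+0047 → 1-byte form 47 at offsets 7–7.
U+C1A8 → 3-byte form EC 86 A8 at offsets 8–10.
U+1173 → 3-byte form E1 85 B3 at offsets 11–13.
U+75BCA → 4-byte form F1 B5 AF 8A at offsets 14–17.
U+6E569 → 4-byte form F1 AE 95 A9 at offsets 18–21.
Offset 18 falls in char 7's range; it's byte 1 of F1 AE 95 A9 = 0xF1.

0xF1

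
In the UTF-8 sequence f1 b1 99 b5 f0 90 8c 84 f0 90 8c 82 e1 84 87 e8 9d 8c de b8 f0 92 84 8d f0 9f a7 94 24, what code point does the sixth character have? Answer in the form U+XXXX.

Offset 0: leading byte 0xF1 = 11110001 → 4-byte char #1 = F1 B1 99 B5.
Offset 4: leading byte 0xF0 = 11110000 → 4-byte char #2 = F0 90 8C 84.
Offset 8: leading byte 0xF0 = 11110000 → 4-byte char #3 = F0 90 8C 82.
Offset 12: leading byte 0xE1 = 11100001 → 3-byte char #4 = E1 84 87.
Offset 15: leading byte 0xE8 = 11101000 → 3-byte char #5 = E8 9D 8C.
Offset 18: leading byte 0xDE = 11011110 → 2-byte char #6 = DE B8.
Leading byte 0xDE = 11011110 matches 110xxxxx → 2-byte sequence.
Byte 1: 0xDE = 11011110, payload 11110 (5 bits).
Byte 2: 0xB8 = 10111000 (10xxxxxx ✓), payload 111000.
Concatenate: 11110111000 = 0x7B8 (11 bits → U+07B8).

U+07B8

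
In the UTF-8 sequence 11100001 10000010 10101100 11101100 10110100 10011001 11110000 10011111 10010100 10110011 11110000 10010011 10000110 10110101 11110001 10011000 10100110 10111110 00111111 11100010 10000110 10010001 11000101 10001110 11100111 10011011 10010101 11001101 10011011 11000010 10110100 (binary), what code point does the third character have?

U+1F533

Offset 0: leading byte 0xE1 = 11100001 → 3-byte char #1 = E1 82 AC.
Offset 3: leading byte 0xEC = 11101100 → 3-byte char #2 = EC B4 99.
Offset 6: leading byte 0xF0 = 11110000 → 4-byte char #3 = F0 9F 94 B3.
Leading byte 0xF0 = 11110000 matches 11110xxx → 4-byte sequence.
Byte 1: 0xF0 = 11110000, payload 000 (3 bits).
Byte 2: 0x9F = 10011111 (10xxxxxx ✓), payload 011111.
Byte 3: 0x94 = 10010100 (10xxxxxx ✓), payload 010100.
Byte 4: 0xB3 = 10110011 (10xxxxxx ✓), payload 110011.
Concatenate: 000011111010100110011 = 0x1F533 (21 bits → U+1F533).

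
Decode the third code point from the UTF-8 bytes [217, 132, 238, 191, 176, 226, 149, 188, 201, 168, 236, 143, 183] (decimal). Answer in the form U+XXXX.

Offset 0: leading byte 0xD9 = 11011001 → 2-byte char #1 = D9 84.
Offset 2: leading byte 0xEE = 11101110 → 3-byte char #2 = EE BF B0.
Offset 5: leading byte 0xE2 = 11100010 → 3-byte char #3 = E2 95 BC.
Leading byte 0xE2 = 11100010 matches 1110xxxx → 3-byte sequence.
Byte 1: 0xE2 = 11100010, payload 0010 (4 bits).
Byte 2: 0x95 = 10010101 (10xxxxxx ✓), payload 010101.
Byte 3: 0xBC = 10111100 (10xxxxxx ✓), payload 111100.
Concatenate: 0010010101111100 = 0x257C (16 bits → U+257C).

U+257C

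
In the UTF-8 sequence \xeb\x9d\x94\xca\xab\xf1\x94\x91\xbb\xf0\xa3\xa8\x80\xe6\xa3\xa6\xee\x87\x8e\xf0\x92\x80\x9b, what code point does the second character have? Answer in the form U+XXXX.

U+02AB

Offset 0: leading byte 0xEB = 11101011 → 3-byte char #1 = EB 9D 94.
Offset 3: leading byte 0xCA = 11001010 → 2-byte char #2 = CA AB.
Leading byte 0xCA = 11001010 matches 110xxxxx → 2-byte sequence.
Byte 1: 0xCA = 11001010, payload 01010 (5 bits).
Byte 2: 0xAB = 10101011 (10xxxxxx ✓), payload 101011.
Concatenate: 01010101011 = 0x2AB (11 bits → U+02AB).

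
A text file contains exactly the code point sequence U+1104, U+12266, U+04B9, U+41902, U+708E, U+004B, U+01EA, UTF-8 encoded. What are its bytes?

U+1104: 3-byte form → E1 84 84.
U+12266: 4-byte form → F0 92 89 A6.
U+04B9: 2-byte form → D2 B9.
U+41902: 4-byte form → F1 81 A4 82.
U+708E: 3-byte form → E7 82 8E.
U+004B: 1-byte form → 4B.
U+01EA: 2-byte form → C7 AA.
Concatenated (19 bytes): E1 84 84 F0 92 89 A6 D2 B9 F1 81 A4 82 E7 82 8E 4B C7 AA.

E1 84 84 F0 92 89 A6 D2 B9 F1 81 A4 82 E7 82 8E 4B C7 AA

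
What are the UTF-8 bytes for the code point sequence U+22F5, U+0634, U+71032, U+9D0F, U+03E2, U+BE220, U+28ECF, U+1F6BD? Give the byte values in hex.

U+22F5: 3-byte form → E2 8B B5.
U+0634: 2-byte form → D8 B4.
U+71032: 4-byte form → F1 B1 80 B2.
U+9D0F: 3-byte form → E9 B4 8F.
U+03E2: 2-byte form → CF A2.
U+BE220: 4-byte form → F2 BE 88 A0.
U+28ECF: 4-byte form → F0 A8 BB 8F.
U+1F6BD: 4-byte form → F0 9F 9A BD.
Concatenated (26 bytes): E2 8B B5 D8 B4 F1 B1 80 B2 E9 B4 8F CF A2 F2 BE 88 A0 F0 A8 BB 8F F0 9F 9A BD.

E2 8B B5 D8 B4 F1 B1 80 B2 E9 B4 8F CF A2 F2 BE 88 A0 F0 A8 BB 8F F0 9F 9A BD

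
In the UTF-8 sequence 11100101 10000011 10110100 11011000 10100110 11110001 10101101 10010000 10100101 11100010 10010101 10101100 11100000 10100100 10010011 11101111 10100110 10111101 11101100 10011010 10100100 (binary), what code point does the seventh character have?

U+C6A4

Offset 0: leading byte 0xE5 = 11100101 → 3-byte char #1 = E5 83 B4.
Offset 3: leading byte 0xD8 = 11011000 → 2-byte char #2 = D8 A6.
Offset 5: leading byte 0xF1 = 11110001 → 4-byte char #3 = F1 AD 90 A5.
Offset 9: leading byte 0xE2 = 11100010 → 3-byte char #4 = E2 95 AC.
Offset 12: leading byte 0xE0 = 11100000 → 3-byte char #5 = E0 A4 93.
Offset 15: leading byte 0xEF = 11101111 → 3-byte char #6 = EF A6 BD.
Offset 18: leading byte 0xEC = 11101100 → 3-byte char #7 = EC 9A A4.
Leading byte 0xEC = 11101100 matches 1110xxxx → 3-byte sequence.
Byte 1: 0xEC = 11101100, payload 1100 (4 bits).
Byte 2: 0x9A = 10011010 (10xxxxxx ✓), payload 011010.
Byte 3: 0xA4 = 10100100 (10xxxxxx ✓), payload 100100.
Concatenate: 1100011010100100 = 0xC6A4 (16 bits → U+C6A4).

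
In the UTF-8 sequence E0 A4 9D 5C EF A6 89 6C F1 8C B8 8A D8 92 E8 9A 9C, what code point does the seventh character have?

U+869C

Offset 0: leading byte 0xE0 = 11100000 → 3-byte char #1 = E0 A4 9D.
Offset 3: leading byte 0x5C = 01011100 → 1-byte char #2 = 5C.
Offset 4: leading byte 0xEF = 11101111 → 3-byte char #3 = EF A6 89.
Offset 7: leading byte 0x6C = 01101100 → 1-byte char #4 = 6C.
Offset 8: leading byte 0xF1 = 11110001 → 4-byte char #5 = F1 8C B8 8A.
Offset 12: leading byte 0xD8 = 11011000 → 2-byte char #6 = D8 92.
Offset 14: leading byte 0xE8 = 11101000 → 3-byte char #7 = E8 9A 9C.
Leading byte 0xE8 = 11101000 matches 1110xxxx → 3-byte sequence.
Byte 1: 0xE8 = 11101000, payload 1000 (4 bits).
Byte 2: 0x9A = 10011010 (10xxxxxx ✓), payload 011010.
Byte 3: 0x9C = 10011100 (10xxxxxx ✓), payload 011100.
Concatenate: 1000011010011100 = 0x869C (16 bits → U+869C).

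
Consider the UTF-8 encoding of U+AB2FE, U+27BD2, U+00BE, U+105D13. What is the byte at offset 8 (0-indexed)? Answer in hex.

0xC2

U+AB2FE → 4-byte form F2 AB 8B BE at offsets 0–3.
U+27BD2 → 4-byte form F0 A7 AF 92 at offsets 4–7.
U+00BE → 2-byte form C2 BE at offsets 8–9.
Offset 8 falls in char 3's range; it's byte 1 of C2 BE = 0xC2.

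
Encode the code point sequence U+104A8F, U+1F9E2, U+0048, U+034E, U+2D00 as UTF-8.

F4 84 AA 8F F0 9F A7 A2 48 CD 8E E2 B4 80

U+104A8F: 4-byte form → F4 84 AA 8F.
U+1F9E2: 4-byte form → F0 9F A7 A2.
U+0048: 1-byte form → 48.
U+034E: 2-byte form → CD 8E.
U+2D00: 3-byte form → E2 B4 80.
Concatenated (14 bytes): F4 84 AA 8F F0 9F A7 A2 48 CD 8E E2 B4 80.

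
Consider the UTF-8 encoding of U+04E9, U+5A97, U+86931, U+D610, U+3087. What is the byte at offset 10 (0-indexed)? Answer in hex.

U+04E9 → 2-byte form D3 A9 at offsets 0–1.
U+5A97 → 3-byte form E5 AA 97 at offsets 2–4.
U+86931 → 4-byte form F2 86 A4 B1 at offsets 5–8.
U+D610 → 3-byte form ED 98 90 at offsets 9–11.
Offset 10 falls in char 4's range; it's byte 2 of ED 98 90 = 0x98.

0x98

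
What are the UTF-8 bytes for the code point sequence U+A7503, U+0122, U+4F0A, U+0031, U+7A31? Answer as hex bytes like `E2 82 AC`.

F2 A7 94 83 C4 A2 E4 BC 8A 31 E7 A8 B1

U+A7503: 4-byte form → F2 A7 94 83.
U+0122: 2-byte form → C4 A2.
U+4F0A: 3-byte form → E4 BC 8A.
U+0031: 1-byte form → 31.
U+7A31: 3-byte form → E7 A8 B1.
Concatenated (13 bytes): F2 A7 94 83 C4 A2 E4 BC 8A 31 E7 A8 B1.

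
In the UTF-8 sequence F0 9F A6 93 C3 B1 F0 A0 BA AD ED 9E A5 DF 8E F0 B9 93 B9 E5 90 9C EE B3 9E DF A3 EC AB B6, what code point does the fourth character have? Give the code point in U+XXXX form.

Offset 0: leading byte 0xF0 = 11110000 → 4-byte char #1 = F0 9F A6 93.
Offset 4: leading byte 0xC3 = 11000011 → 2-byte char #2 = C3 B1.
Offset 6: leading byte 0xF0 = 11110000 → 4-byte char #3 = F0 A0 BA AD.
Offset 10: leading byte 0xED = 11101101 → 3-byte char #4 = ED 9E A5.
Leading byte 0xED = 11101101 matches 1110xxxx → 3-byte sequence.
Byte 1: 0xED = 11101101, payload 1101 (4 bits).
Byte 2: 0x9E = 10011110 (10xxxxxx ✓), payload 011110.
Byte 3: 0xA5 = 10100101 (10xxxxxx ✓), payload 100101.
Concatenate: 1101011110100101 = 0xD7A5 (16 bits → U+D7A5).

U+D7A5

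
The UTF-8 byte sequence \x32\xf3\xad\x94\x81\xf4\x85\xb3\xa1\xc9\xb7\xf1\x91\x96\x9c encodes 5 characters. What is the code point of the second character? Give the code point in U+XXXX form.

U+ED501

Offset 0: leading byte 0x32 = 00110010 → 1-byte char #1 = 32.
Offset 1: leading byte 0xF3 = 11110011 → 4-byte char #2 = F3 AD 94 81.
Leading byte 0xF3 = 11110011 matches 11110xxx → 4-byte sequence.
Byte 1: 0xF3 = 11110011, payload 011 (3 bits).
Byte 2: 0xAD = 10101101 (10xxxxxx ✓), payload 101101.
Byte 3: 0x94 = 10010100 (10xxxxxx ✓), payload 010100.
Byte 4: 0x81 = 10000001 (10xxxxxx ✓), payload 000001.
Concatenate: 011101101010100000001 = 0xED501 (21 bits → U+ED501).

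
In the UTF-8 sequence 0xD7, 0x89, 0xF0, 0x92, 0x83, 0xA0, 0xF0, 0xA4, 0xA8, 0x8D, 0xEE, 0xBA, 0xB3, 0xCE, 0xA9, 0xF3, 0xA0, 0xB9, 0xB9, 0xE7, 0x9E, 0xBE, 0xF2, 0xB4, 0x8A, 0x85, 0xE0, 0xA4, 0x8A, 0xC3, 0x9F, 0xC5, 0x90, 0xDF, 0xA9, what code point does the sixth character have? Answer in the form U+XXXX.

Offset 0: leading byte 0xD7 = 11010111 → 2-byte char #1 = D7 89.
Offset 2: leading byte 0xF0 = 11110000 → 4-byte char #2 = F0 92 83 A0.
Offset 6: leading byte 0xF0 = 11110000 → 4-byte char #3 = F0 A4 A8 8D.
Offset 10: leading byte 0xEE = 11101110 → 3-byte char #4 = EE BA B3.
Offset 13: leading byte 0xCE = 11001110 → 2-byte char #5 = CE A9.
Offset 15: leading byte 0xF3 = 11110011 → 4-byte char #6 = F3 A0 B9 B9.
Leading byte 0xF3 = 11110011 matches 11110xxx → 4-byte sequence.
Byte 1: 0xF3 = 11110011, payload 011 (3 bits).
Byte 2: 0xA0 = 10100000 (10xxxxxx ✓), payload 100000.
Byte 3: 0xB9 = 10111001 (10xxxxxx ✓), payload 111001.
Byte 4: 0xB9 = 10111001 (10xxxxxx ✓), payload 111001.
Concatenate: 011100000111001111001 = 0xE0E79 (21 bits → U+E0E79).

U+E0E79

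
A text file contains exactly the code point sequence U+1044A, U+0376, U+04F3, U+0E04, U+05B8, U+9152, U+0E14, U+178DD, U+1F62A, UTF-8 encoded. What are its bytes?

F0 90 91 8A CD B6 D3 B3 E0 B8 84 D6 B8 E9 85 92 E0 B8 94 F0 97 A3 9D F0 9F 98 AA

U+1044A: 4-byte form → F0 90 91 8A.
U+0376: 2-byte form → CD B6.
U+04F3: 2-byte form → D3 B3.
U+0E04: 3-byte form → E0 B8 84.
U+05B8: 2-byte form → D6 B8.
U+9152: 3-byte form → E9 85 92.
U+0E14: 3-byte form → E0 B8 94.
U+178DD: 4-byte form → F0 97 A3 9D.
U+1F62A: 4-byte form → F0 9F 98 AA.
Concatenated (27 bytes): F0 90 91 8A CD B6 D3 B3 E0 B8 84 D6 B8 E9 85 92 E0 B8 94 F0 97 A3 9D F0 9F 98 AA.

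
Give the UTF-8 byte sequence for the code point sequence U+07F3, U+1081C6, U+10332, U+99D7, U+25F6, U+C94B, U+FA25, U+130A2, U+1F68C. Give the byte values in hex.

DF B3 F4 88 87 86 F0 90 8C B2 E9 A7 97 E2 97 B6 EC A5 8B EF A8 A5 F0 93 82 A2 F0 9F 9A 8C

U+07F3: 2-byte form → DF B3.
U+1081C6: 4-byte form → F4 88 87 86.
U+10332: 4-byte form → F0 90 8C B2.
U+99D7: 3-byte form → E9 A7 97.
U+25F6: 3-byte form → E2 97 B6.
U+C94B: 3-byte form → EC A5 8B.
U+FA25: 3-byte form → EF A8 A5.
U+130A2: 4-byte form → F0 93 82 A2.
U+1F68C: 4-byte form → F0 9F 9A 8C.
Concatenated (30 bytes): DF B3 F4 88 87 86 F0 90 8C B2 E9 A7 97 E2 97 B6 EC A5 8B EF A8 A5 F0 93 82 A2 F0 9F 9A 8C.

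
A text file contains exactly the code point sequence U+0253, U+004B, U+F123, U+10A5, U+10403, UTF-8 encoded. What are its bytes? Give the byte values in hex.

U+0253: 2-byte form → C9 93.
U+004B: 1-byte form → 4B.
U+F123: 3-byte form → EF 84 A3.
U+10A5: 3-byte form → E1 82 A5.
U+10403: 4-byte form → F0 90 90 83.
Concatenated (13 bytes): C9 93 4B EF 84 A3 E1 82 A5 F0 90 90 83.

C9 93 4B EF 84 A3 E1 82 A5 F0 90 90 83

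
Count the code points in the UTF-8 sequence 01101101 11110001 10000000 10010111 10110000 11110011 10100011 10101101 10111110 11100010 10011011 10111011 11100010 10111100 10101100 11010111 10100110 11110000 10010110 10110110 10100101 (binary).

Byte at offset 0: 0x6D = 01101101 → 1-byte char (#1). Advance 1.
Byte at offset 1: 0xF1 = 11110001 → 4-byte char (#2). Advance 4.
Byte at offset 5: 0xF3 = 11110011 → 4-byte char (#3). Advance 4.
Byte at offset 9: 0xE2 = 11100010 → 3-byte char (#4). Advance 3.
Byte at offset 12: 0xE2 = 11100010 → 3-byte char (#5). Advance 3.
Byte at offset 15: 0xD7 = 11010111 → 2-byte char (#6). Advance 2.
Byte at offset 17: 0xF0 = 11110000 → 4-byte char (#7). Advance 4.
Reached end at offset 21 after 7 code points.

7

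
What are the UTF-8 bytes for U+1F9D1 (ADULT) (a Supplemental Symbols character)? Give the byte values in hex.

U+1F9D1 = 0x1F9D1 = 129489 decimal. In range U+10000–U+10FFFF → 4-byte form: 11110xxx 10xxxxxx 10xxxxxx 10xxxxxx.
Binary (21 bits): 000011111100111010001.
Split 3+6+6+6: 000 | 011111 | 100111 | 010001.
Byte 1: 11110000 = 0xF0.
Byte 2: 10011111 = 0x9F.
Byte 3: 10100111 = 0xA7.
Byte 4: 10010001 = 0x91.

F0 9F A7 91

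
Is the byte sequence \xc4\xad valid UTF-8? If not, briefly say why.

Leading byte 0xC4 = 11000100 → 2-byte form.
Continuation bytes 0xAD=10101101 all match 10xxxxxx.
Decoded value 0x12D is ≥ 0x80 (shortest form) and not a surrogate.

valid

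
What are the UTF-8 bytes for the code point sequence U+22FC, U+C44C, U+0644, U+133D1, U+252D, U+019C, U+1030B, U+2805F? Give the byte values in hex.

U+22FC: 3-byte form → E2 8B BC.
U+C44C: 3-byte form → EC 91 8C.
U+0644: 2-byte form → D9 84.
U+133D1: 4-byte form → F0 93 8F 91.
U+252D: 3-byte form → E2 94 AD.
U+019C: 2-byte form → C6 9C.
U+1030B: 4-byte form → F0 90 8C 8B.
U+2805F: 4-byte form → F0 A8 81 9F.
Concatenated (25 bytes): E2 8B BC EC 91 8C D9 84 F0 93 8F 91 E2 94 AD C6 9C F0 90 8C 8B F0 A8 81 9F.

E2 8B BC EC 91 8C D9 84 F0 93 8F 91 E2 94 AD C6 9C F0 90 8C 8B F0 A8 81 9F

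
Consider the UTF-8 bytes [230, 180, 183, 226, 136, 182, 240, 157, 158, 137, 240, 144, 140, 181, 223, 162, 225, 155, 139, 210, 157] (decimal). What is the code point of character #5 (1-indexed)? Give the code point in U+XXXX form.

U+07E2

Offset 0: leading byte 0xE6 = 11100110 → 3-byte char #1 = E6 B4 B7.
Offset 3: leading byte 0xE2 = 11100010 → 3-byte char #2 = E2 88 B6.
Offset 6: leading byte 0xF0 = 11110000 → 4-byte char #3 = F0 9D 9E 89.
Offset 10: leading byte 0xF0 = 11110000 → 4-byte char #4 = F0 90 8C B5.
Offset 14: leading byte 0xDF = 11011111 → 2-byte char #5 = DF A2.
Leading byte 0xDF = 11011111 matches 110xxxxx → 2-byte sequence.
Byte 1: 0xDF = 11011111, payload 11111 (5 bits).
Byte 2: 0xA2 = 10100010 (10xxxxxx ✓), payload 100010.
Concatenate: 11111100010 = 0x7E2 (11 bits → U+07E2).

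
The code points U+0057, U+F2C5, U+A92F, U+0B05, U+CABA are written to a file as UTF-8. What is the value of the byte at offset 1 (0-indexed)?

U+0057 → 1-byte form 57 at offsets 0–0.
U+F2C5 → 3-byte form EF 8B 85 at offsets 1–3.
Offset 1 falls in char 2's range; it's byte 1 of EF 8B 85 = 0xEF.

0xEF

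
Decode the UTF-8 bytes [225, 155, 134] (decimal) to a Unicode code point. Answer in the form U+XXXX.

Leading byte 0xE1 = 11100001 matches 1110xxxx → 3-byte sequence.
Byte 1: 0xE1 = 11100001, payload 0001 (4 bits).
Byte 2: 0x9B = 10011011 (10xxxxxx ✓), payload 011011.
Byte 3: 0x86 = 10000110 (10xxxxxx ✓), payload 000110.
Concatenate: 0001011011000110 = 0x16C6 (16 bits → U+16C6).

U+16C6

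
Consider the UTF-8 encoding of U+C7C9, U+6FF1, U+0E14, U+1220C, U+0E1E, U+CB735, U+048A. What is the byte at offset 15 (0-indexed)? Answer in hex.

U+C7C9 → 3-byte form EC 9F 89 at offsets 0–2.
U+6FF1 → 3-byte form E6 BF B1 at offsets 3–5.
U+0E14 → 3-byte form E0 B8 94 at offsets 6–8.
U+1220C → 4-byte form F0 92 88 8C at offsets 9–12.
U+0E1E → 3-byte form E0 B8 9E at offsets 13–15.
Offset 15 falls in char 5's range; it's byte 3 of E0 B8 9E = 0x9E.

0x9E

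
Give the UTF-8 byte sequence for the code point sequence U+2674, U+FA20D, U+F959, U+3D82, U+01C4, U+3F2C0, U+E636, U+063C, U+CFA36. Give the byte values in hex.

U+2674: 3-byte form → E2 99 B4.
U+FA20D: 4-byte form → F3 BA 88 8D.
U+F959: 3-byte form → EF A5 99.
U+3D82: 3-byte form → E3 B6 82.
U+01C4: 2-byte form → C7 84.
U+3F2C0: 4-byte form → F0 BF 8B 80.
U+E636: 3-byte form → EE 98 B6.
U+063C: 2-byte form → D8 BC.
U+CFA36: 4-byte form → F3 8F A8 B6.
Concatenated (28 bytes): E2 99 B4 F3 BA 88 8D EF A5 99 E3 B6 82 C7 84 F0 BF 8B 80 EE 98 B6 D8 BC F3 8F A8 B6.

E2 99 B4 F3 BA 88 8D EF A5 99 E3 B6 82 C7 84 F0 BF 8B 80 EE 98 B6 D8 BC F3 8F A8 B6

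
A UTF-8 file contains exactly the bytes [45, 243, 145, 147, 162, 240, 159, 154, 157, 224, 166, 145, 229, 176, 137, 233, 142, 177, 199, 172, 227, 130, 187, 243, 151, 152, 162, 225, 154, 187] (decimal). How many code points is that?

10

Byte at offset 0: 0x2D = 00101101 → 1-byte char (#1). Advance 1.
Byte at offset 1: 0xF3 = 11110011 → 4-byte char (#2). Advance 4.
Byte at offset 5: 0xF0 = 11110000 → 4-byte char (#3). Advance 4.
Byte at offset 9: 0xE0 = 11100000 → 3-byte char (#4). Advance 3.
Byte at offset 12: 0xE5 = 11100101 → 3-byte char (#5). Advance 3.
Byte at offset 15: 0xE9 = 11101001 → 3-byte char (#6). Advance 3.
Byte at offset 18: 0xC7 = 11000111 → 2-byte char (#7). Advance 2.
Byte at offset 20: 0xE3 = 11100011 → 3-byte char (#8). Advance 3.
Byte at offset 23: 0xF3 = 11110011 → 4-byte char (#9). Advance 4.
Byte at offset 27: 0xE1 = 11100001 → 3-byte char (#10). Advance 3.
Reached end at offset 30 after 10 code points.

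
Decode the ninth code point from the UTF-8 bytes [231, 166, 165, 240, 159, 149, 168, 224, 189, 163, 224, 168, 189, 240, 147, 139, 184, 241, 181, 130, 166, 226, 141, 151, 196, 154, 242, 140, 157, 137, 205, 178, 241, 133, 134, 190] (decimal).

U+8C749

Offset 0: leading byte 0xE7 = 11100111 → 3-byte char #1 = E7 A6 A5.
Offset 3: leading byte 0xF0 = 11110000 → 4-byte char #2 = F0 9F 95 A8.
Offset 7: leading byte 0xE0 = 11100000 → 3-byte char #3 = E0 BD A3.
Offset 10: leading byte 0xE0 = 11100000 → 3-byte char #4 = E0 A8 BD.
Offset 13: leading byte 0xF0 = 11110000 → 4-byte char #5 = F0 93 8B B8.
Offset 17: leading byte 0xF1 = 11110001 → 4-byte char #6 = F1 B5 82 A6.
Offset 21: leading byte 0xE2 = 11100010 → 3-byte char #7 = E2 8D 97.
Offset 24: leading byte 0xC4 = 11000100 → 2-byte char #8 = C4 9A.
Offset 26: leading byte 0xF2 = 11110010 → 4-byte char #9 = F2 8C 9D 89.
Leading byte 0xF2 = 11110010 matches 11110xxx → 4-byte sequence.
Byte 1: 0xF2 = 11110010, payload 010 (3 bits).
Byte 2: 0x8C = 10001100 (10xxxxxx ✓), payload 001100.
Byte 3: 0x9D = 10011101 (10xxxxxx ✓), payload 011101.
Byte 4: 0x89 = 10001001 (10xxxxxx ✓), payload 001001.
Concatenate: 010001100011101001001 = 0x8C749 (21 bits → U+8C749).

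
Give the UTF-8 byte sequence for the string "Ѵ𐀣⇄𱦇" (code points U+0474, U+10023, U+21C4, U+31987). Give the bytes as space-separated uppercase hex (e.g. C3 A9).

U+0474: 2-byte form → D1 B4.
U+10023: 4-byte form → F0 90 80 A3.
U+21C4: 3-byte form → E2 87 84.
U+31987: 4-byte form → F0 B1 A6 87.
Concatenated (13 bytes): D1 B4 F0 90 80 A3 E2 87 84 F0 B1 A6 87.

D1 B4 F0 90 80 A3 E2 87 84 F0 B1 A6 87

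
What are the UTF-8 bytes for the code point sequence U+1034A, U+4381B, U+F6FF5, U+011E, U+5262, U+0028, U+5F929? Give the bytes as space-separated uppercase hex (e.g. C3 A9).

F0 90 8D 8A F1 83 A0 9B F3 B6 BF B5 C4 9E E5 89 A2 28 F1 9F A4 A9

U+1034A: 4-byte form → F0 90 8D 8A.
U+4381B: 4-byte form → F1 83 A0 9B.
U+F6FF5: 4-byte form → F3 B6 BF B5.
U+011E: 2-byte form → C4 9E.
U+5262: 3-byte form → E5 89 A2.
U+0028: 1-byte form → 28.
U+5F929: 4-byte form → F1 9F A4 A9.
Concatenated (22 bytes): F0 90 8D 8A F1 83 A0 9B F3 B6 BF B5 C4 9E E5 89 A2 28 F1 9F A4 A9.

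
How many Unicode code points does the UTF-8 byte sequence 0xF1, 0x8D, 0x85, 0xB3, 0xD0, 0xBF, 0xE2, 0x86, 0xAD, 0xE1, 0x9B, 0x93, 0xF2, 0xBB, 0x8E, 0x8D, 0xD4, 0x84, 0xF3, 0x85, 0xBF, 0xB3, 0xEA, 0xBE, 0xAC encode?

8

Byte at offset 0: 0xF1 = 11110001 → 4-byte char (#1). Advance 4.
Byte at offset 4: 0xD0 = 11010000 → 2-byte char (#2). Advance 2.
Byte at offset 6: 0xE2 = 11100010 → 3-byte char (#3). Advance 3.
Byte at offset 9: 0xE1 = 11100001 → 3-byte char (#4). Advance 3.
Byte at offset 12: 0xF2 = 11110010 → 4-byte char (#5). Advance 4.
Byte at offset 16: 0xD4 = 11010100 → 2-byte char (#6). Advance 2.
Byte at offset 18: 0xF3 = 11110011 → 4-byte char (#7). Advance 4.
Byte at offset 22: 0xEA = 11101010 → 3-byte char (#8). Advance 3.
Reached end at offset 25 after 8 code points.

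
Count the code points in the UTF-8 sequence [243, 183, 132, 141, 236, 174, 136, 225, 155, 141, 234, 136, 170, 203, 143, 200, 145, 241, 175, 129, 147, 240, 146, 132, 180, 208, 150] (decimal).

Byte at offset 0: 0xF3 = 11110011 → 4-byte char (#1). Advance 4.
Byte at offset 4: 0xEC = 11101100 → 3-byte char (#2). Advance 3.
Byte at offset 7: 0xE1 = 11100001 → 3-byte char (#3). Advance 3.
Byte at offset 10: 0xEA = 11101010 → 3-byte char (#4). Advance 3.
Byte at offset 13: 0xCB = 11001011 → 2-byte char (#5). Advance 2.
Byte at offset 15: 0xC8 = 11001000 → 2-byte char (#6). Advance 2.
Byte at offset 17: 0xF1 = 11110001 → 4-byte char (#7). Advance 4.
Byte at offset 21: 0xF0 = 11110000 → 4-byte char (#8). Advance 4.
Byte at offset 25: 0xD0 = 11010000 → 2-byte char (#9). Advance 2.
Reached end at offset 27 after 9 code points.

9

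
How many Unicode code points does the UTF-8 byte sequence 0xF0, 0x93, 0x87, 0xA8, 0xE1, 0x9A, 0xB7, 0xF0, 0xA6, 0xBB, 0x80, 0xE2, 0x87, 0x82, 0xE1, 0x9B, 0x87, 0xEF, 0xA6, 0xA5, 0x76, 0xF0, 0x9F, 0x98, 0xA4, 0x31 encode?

9

Byte at offset 0: 0xF0 = 11110000 → 4-byte char (#1). Advance 4.
Byte at offset 4: 0xE1 = 11100001 → 3-byte char (#2). Advance 3.
Byte at offset 7: 0xF0 = 11110000 → 4-byte char (#3). Advance 4.
Byte at offset 11: 0xE2 = 11100010 → 3-byte char (#4). Advance 3.
Byte at offset 14: 0xE1 = 11100001 → 3-byte char (#5). Advance 3.
Byte at offset 17: 0xEF = 11101111 → 3-byte char (#6). Advance 3.
Byte at offset 20: 0x76 = 01110110 → 1-byte char (#7). Advance 1.
Byte at offset 21: 0xF0 = 11110000 → 4-byte char (#8). Advance 4.
Byte at offset 25: 0x31 = 00110001 → 1-byte char (#9). Advance 1.
Reached end at offset 26 after 9 code points.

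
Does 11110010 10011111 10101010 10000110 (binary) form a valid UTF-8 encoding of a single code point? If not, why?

valid

Leading byte 0xF2 = 11110010 → 4-byte form.
Continuation bytes 0x9F=10011111, 0xAA=10101010, 0x86=10000110 all match 10xxxxxx.
Decoded value 0x9FA86 is ≥ 0x10000 (shortest form) and not a surrogate.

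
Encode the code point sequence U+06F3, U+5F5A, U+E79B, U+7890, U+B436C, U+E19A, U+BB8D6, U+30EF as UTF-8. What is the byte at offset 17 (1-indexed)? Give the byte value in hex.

0x86

1-indexed offset 17 is 0-indexed offset 16.
U+06F3 → 2-byte form DB B3 at offsets 0–1.
U+5F5A → 3-byte form E5 BD 9A at offsets 2–4.
U+E79B → 3-byte form EE 9E 9B at offsets 5–7.
U+7890 → 3-byte form E7 A2 90 at offsets 8–10.
U+B436C → 4-byte form F2 B4 8D AC at offsets 11–14.
U+E19A → 3-byte form EE 86 9A at offsets 15–17.
Offset 16 falls in char 6's range; it's byte 2 of EE 86 9A = 0x86.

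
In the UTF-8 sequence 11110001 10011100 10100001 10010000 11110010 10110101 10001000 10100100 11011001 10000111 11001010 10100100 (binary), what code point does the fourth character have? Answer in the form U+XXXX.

U+02A4

Offset 0: leading byte 0xF1 = 11110001 → 4-byte char #1 = F1 9C A1 90.
Offset 4: leading byte 0xF2 = 11110010 → 4-byte char #2 = F2 B5 88 A4.
Offset 8: leading byte 0xD9 = 11011001 → 2-byte char #3 = D9 87.
Offset 10: leading byte 0xCA = 11001010 → 2-byte char #4 = CA A4.
Leading byte 0xCA = 11001010 matches 110xxxxx → 2-byte sequence.
Byte 1: 0xCA = 11001010, payload 01010 (5 bits).
Byte 2: 0xA4 = 10100100 (10xxxxxx ✓), payload 100100.
Concatenate: 01010100100 = 0x2A4 (11 bits → U+02A4).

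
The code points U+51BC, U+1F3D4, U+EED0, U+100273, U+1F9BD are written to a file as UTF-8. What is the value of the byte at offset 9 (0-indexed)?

0x90

U+51BC → 3-byte form E5 86 BC at offsets 0–2.
U+1F3D4 → 4-byte form F0 9F 8F 94 at offsets 3–6.
U+EED0 → 3-byte form EE BB 90 at offsets 7–9.
Offset 9 falls in char 3's range; it's byte 3 of EE BB 90 = 0x90.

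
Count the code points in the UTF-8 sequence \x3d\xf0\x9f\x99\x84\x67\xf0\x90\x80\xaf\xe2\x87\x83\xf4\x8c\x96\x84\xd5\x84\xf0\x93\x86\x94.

Byte at offset 0: 0x3D = 00111101 → 1-byte char (#1). Advance 1.
Byte at offset 1: 0xF0 = 11110000 → 4-byte char (#2). Advance 4.
Byte at offset 5: 0x67 = 01100111 → 1-byte char (#3). Advance 1.
Byte at offset 6: 0xF0 = 11110000 → 4-byte char (#4). Advance 4.
Byte at offset 10: 0xE2 = 11100010 → 3-byte char (#5). Advance 3.
Byte at offset 13: 0xF4 = 11110100 → 4-byte char (#6). Advance 4.
Byte at offset 17: 0xD5 = 11010101 → 2-byte char (#7). Advance 2.
Byte at offset 19: 0xF0 = 11110000 → 4-byte char (#8). Advance 4.
Reached end at offset 23 after 8 code points.

8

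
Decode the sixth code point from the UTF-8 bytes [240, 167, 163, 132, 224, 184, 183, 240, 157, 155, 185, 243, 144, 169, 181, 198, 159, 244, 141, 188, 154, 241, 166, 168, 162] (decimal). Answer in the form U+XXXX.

Offset 0: leading byte 0xF0 = 11110000 → 4-byte char #1 = F0 A7 A3 84.
Offset 4: leading byte 0xE0 = 11100000 → 3-byte char #2 = E0 B8 B7.
Offset 7: leading byte 0xF0 = 11110000 → 4-byte char #3 = F0 9D 9B B9.
Offset 11: leading byte 0xF3 = 11110011 → 4-byte char #4 = F3 90 A9 B5.
Offset 15: leading byte 0xC6 = 11000110 → 2-byte char #5 = C6 9F.
Offset 17: leading byte 0xF4 = 11110100 → 4-byte char #6 = F4 8D BC 9A.
Leading byte 0xF4 = 11110100 matches 11110xxx → 4-byte sequence.
Byte 1: 0xF4 = 11110100, payload 100 (3 bits).
Byte 2: 0x8D = 10001101 (10xxxxxx ✓), payload 001101.
Byte 3: 0xBC = 10111100 (10xxxxxx ✓), payload 111100.
Byte 4: 0x9A = 10011010 (10xxxxxx ✓), payload 011010.
Concatenate: 100001101111100011010 = 0x10DF1A (21 bits → U+10DF1A).

U+10DF1A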